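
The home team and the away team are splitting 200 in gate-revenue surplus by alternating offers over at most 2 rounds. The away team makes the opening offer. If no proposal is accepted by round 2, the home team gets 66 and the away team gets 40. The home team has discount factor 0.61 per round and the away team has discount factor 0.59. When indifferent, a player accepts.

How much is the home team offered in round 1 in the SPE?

97.6

Work backward from the last round.
Round 2 (the home team proposes): the away team gets 40 if talks fail, so the home team offers 40 and keeps 160.
Round 1 (the away team proposes): the home team can get 160 next round, worth 0.61 × 160 = 97.6 now, so the away team offers 97.6, keeping 102.4.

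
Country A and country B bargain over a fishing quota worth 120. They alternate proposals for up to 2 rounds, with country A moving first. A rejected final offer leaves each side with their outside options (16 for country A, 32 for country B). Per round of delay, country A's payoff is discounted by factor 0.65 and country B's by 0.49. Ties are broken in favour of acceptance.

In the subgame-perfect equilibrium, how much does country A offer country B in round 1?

Solve by backward induction from round 2.
Round 2 (country B proposes): country A gets 16 if talks fail, so country B offers 16 and keeps 104.
Round 1 (country A proposes): country B can get 104 next round, worth 0.49 × 104 = 50.96 now. Country A offers 50.96 and keeps 120 − 50.96 = 69.04.

50.96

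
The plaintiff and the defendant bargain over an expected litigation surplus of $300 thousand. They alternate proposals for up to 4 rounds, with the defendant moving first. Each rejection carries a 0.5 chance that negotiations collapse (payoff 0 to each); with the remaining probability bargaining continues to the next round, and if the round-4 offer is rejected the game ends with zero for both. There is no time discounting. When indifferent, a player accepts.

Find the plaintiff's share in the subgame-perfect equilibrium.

112.5

By backward induction:
Round 4 (the plaintiff proposes): the defendant will accept anything ≥ 0, so the plaintiff offers 0 and keeps 300.
Round 3 (the defendant proposes): rejecting gives the plaintiff an expected 0.5 × 300 = 150; the defendant offers that and keeps 150.
Round 2 (the plaintiff proposes): rejecting gives the defendant an expected 0.5 × 150 = 75, so the plaintiff offers 75, keeping 225.
Round 1 (the defendant proposes): rejecting gives the plaintiff an expected 0.5 × 225 = 112.5; the defendant offers that and keeps 187.5.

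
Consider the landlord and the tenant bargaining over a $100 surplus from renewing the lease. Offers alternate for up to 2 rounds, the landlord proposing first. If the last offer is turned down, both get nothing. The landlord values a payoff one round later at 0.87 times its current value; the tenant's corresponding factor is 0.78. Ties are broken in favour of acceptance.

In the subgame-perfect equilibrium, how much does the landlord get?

22

Solve by backward induction from round 2.
Round 2 (the tenant proposes): the landlord will accept anything ≥ 0, so the tenant offers 0 and keeps 100.
Round 1 (the landlord proposes): the tenant can get 100 next round, worth 0.78 × 100 = 78 now; the landlord offers that and keeps 22.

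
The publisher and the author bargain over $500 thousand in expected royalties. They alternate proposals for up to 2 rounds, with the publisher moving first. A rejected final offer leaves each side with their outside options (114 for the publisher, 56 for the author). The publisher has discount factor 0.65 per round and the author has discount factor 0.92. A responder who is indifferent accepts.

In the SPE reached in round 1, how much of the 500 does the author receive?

Round 2 (the author proposes): the publisher gets 114 if talks fail, so the author offers 114 and keeps 386.
Round 1 (the publisher proposes): the author can get 386 next round, worth 0.92 × 386 = 355.12 now, so the publisher offers 355.12, keeping 144.88.

355.12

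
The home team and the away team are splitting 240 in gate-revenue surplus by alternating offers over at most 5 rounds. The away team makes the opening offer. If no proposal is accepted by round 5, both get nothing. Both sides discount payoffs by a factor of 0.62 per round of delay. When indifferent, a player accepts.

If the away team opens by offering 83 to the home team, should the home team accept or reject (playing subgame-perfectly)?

Work out the home team's continuation value if the offer is rejected.
Round 5 (the away team proposes): the home team will accept anything ≥ 0, so the away team offers 0 and keeps 240.
Round 4 (the home team proposes): the away team can get 240 next round, worth 0.62 × 240 = 148.8 now; the home team offers that and keeps 91.2.
Round 3 (the away team proposes): the home team can get 91.2 next round, worth 0.62 × 91.2 = 56.544 now; the away team offers that and keeps 183.456.
Round 2 (the home team proposes): the away team can get 183.456 next round, worth 0.62 × 183.456 = 113.74272 now, so the home team offers 113.74272, keeping 126.25728.
So by rejecting in round 1, the home team gets 126.25728 next round, worth 0.62 × 126.25728 = 78.2795136 now.
Offer 83 ≥ 78.2795136, so the home team accepts.

Accept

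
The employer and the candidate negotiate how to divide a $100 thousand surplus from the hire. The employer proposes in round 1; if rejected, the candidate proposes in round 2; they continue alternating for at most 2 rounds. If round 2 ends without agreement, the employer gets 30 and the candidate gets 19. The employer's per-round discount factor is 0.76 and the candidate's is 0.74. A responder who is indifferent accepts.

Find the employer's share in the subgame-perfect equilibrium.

Round 2 (the candidate proposes): the employer gets 30 if talks fail, so the candidate offers 30 and keeps 70.
Round 1 (the employer proposes): the candidate can get 70 next round, worth 0.74 × 70 = 51.8 now. The employer offers 51.8 and keeps 100 − 51.8 = 48.2.

48.2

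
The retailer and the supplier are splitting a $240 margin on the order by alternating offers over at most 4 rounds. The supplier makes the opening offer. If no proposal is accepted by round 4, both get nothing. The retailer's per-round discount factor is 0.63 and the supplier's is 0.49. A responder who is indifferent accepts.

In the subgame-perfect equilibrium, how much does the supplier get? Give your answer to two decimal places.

Work backward from the last round.
Round 4 (the retailer proposes): the supplier will accept anything ≥ 0, so the retailer offers 0 and keeps 240.
Round 3 (the supplier proposes): the retailer can get 240 next round, worth 0.63 × 240 = 151.2 now. The supplier offers 151.2 and keeps 240 − 151.2 = 88.8.
Round 2 (the retailer proposes): the supplier can get 88.8 next round, worth 0.49 × 88.8 = 43.512 now. The retailer offers 43.512 and keeps 240 − 43.512 = 196.488.
Round 1 (the supplier proposes): the retailer can get 196.488 next round, worth 0.63 × 196.488 = 123.78744 now. The supplier offers 123.78744 and keeps 240 − 123.78744 = 116.21256.

116.21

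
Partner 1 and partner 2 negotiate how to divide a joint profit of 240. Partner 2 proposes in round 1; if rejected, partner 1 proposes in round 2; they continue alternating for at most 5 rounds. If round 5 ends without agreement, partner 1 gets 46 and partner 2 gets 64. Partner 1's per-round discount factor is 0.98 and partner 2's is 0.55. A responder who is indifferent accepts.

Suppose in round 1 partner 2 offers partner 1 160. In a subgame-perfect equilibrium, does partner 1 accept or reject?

Work out partner 1's continuation value if the offer is rejected.
Round 5 (partner 2 proposes): partner 1 gets 46 if talks fail, so partner 2 offers 46 and keeps 194.
Round 4 (partner 1 proposes): partner 2 can get 194 next round, worth 0.55 × 194 = 106.7 now; partner 1 offers that and keeps 133.3.
Round 3 (partner 2 proposes): partner 1 can get 133.3 next round, worth 0.98 × 133.3 = 130.634 now, so partner 2 offers 130.634, keeping 109.366.
Round 2 (partner 1 proposes): partner 2 can get 109.366 next round, worth 0.55 × 109.366 = 60.1513 now; partner 1 offers that and keeps 179.8487.
So by rejecting in round 1, partner 1 gets 179.8487 next round, worth 0.98 × 179.8487 = 176.251726 now.
Offer 160 < 176.251726, so partner 1 rejects.

Reject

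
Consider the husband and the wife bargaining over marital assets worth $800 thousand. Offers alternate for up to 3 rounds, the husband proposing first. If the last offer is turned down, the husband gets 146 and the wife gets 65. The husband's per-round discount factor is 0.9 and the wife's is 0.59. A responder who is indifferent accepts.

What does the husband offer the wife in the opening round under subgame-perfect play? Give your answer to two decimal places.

Solve by backward induction from round 3.
Round 3 (the husband proposes): the wife gets 65 if talks fail, so the husband offers 65 and keeps 735.
Round 2 (the wife proposes): the husband can get 735 next round, worth 0.9 × 735 = 661.5 now; the wife offers that and keeps 138.5.
Round 1 (the husband proposes): the wife can get 138.5 next round, worth 0.59 × 138.5 = 81.715 now, so the husband offers 81.715, keeping 718.285.

81.72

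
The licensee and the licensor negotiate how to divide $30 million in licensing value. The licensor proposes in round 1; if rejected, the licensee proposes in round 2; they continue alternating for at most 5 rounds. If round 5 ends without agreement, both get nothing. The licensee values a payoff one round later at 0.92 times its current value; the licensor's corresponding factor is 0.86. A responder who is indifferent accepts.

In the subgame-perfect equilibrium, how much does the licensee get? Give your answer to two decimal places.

6.92

Work backward from the last round.
Round 5 (the licensor proposes): the licensee will accept anything ≥ 0, so the licensor offers 0 and keeps 30.
Round 4 (the licensee proposes): the licensor can get 30 next round, worth 0.86 × 30 = 25.8 now, so the licensee offers 25.8, keeping 4.2.
Round 3 (the licensor proposes): the licensee can get 4.2 next round, worth 0.92 × 4.2 = 3.864 now, so the licensor offers 3.864, keeping 26.136.
Round 2 (the licensee proposes): the licensor can get 26.136 next round, worth 0.86 × 26.136 = 22.47696 now. The licensee offers 22.47696 and keeps 30 − 22.47696 = 7.52304.
Round 1 (the licensor proposes): the licensee can get 7.52304 next round, worth 0.92 × 7.52304 = 6.9211968 now, so the licensor offers 6.9211968, keeping 23.0788032.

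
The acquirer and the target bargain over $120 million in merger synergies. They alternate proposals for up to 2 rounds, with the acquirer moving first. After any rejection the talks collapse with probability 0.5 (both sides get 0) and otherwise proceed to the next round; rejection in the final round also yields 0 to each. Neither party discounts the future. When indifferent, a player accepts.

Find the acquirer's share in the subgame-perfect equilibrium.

60

By backward induction:
Round 2 (the target proposes): the acquirer will accept anything ≥ 0, so the target offers 0 and keeps 120.
Round 1 (the acquirer proposes): rejecting gives the target an expected 0.5 × 120 = 60; the acquirer offers that and keeps 60.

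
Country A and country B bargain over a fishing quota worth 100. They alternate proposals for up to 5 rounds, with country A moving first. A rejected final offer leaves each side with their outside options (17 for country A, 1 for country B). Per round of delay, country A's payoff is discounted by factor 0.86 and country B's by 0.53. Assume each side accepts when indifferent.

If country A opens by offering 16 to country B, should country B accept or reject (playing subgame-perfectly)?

Work out country B's continuation value if the offer is rejected.
Round 5 (country A proposes): country B gets 1 if talks fail, so country A offers 1 and keeps 99.
Round 4 (country B proposes): country A can get 99 next round, worth 0.86 × 99 = 85.14 now. Country B offers 85.14 and keeps 100 − 85.14 = 14.86.
Round 3 (country A proposes): country B can get 14.86 next round, worth 0.53 × 14.86 = 7.8758 now, so country A offers 7.8758, keeping 92.1242.
Round 2 (country B proposes): country A can get 92.1242 next round, worth 0.86 × 92.1242 = 79.226812 now, so country B offers 79.226812, keeping 20.773188.
So by rejecting in round 1, country B gets 20.773188 next round, worth 0.53 × 20.773188 = 11.00978964 now.
Offer 16 ≥ 11.00978964, so country B accepts.

Accept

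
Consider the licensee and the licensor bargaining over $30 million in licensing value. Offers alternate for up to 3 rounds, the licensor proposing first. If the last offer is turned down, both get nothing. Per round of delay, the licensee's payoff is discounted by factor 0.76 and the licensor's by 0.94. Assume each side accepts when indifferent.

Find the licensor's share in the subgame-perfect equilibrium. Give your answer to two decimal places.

Solve by backward induction from round 3.
Round 3 (the licensor proposes): the licensee will accept anything ≥ 0, so the licensor offers 0 and keeps 30.
Round 2 (the licensee proposes): the licensor can get 30 next round, worth 0.94 × 30 = 28.2 now; the licensee offers that and keeps 1.8.
Round 1 (the licensor proposes): the licensee can get 1.8 next round, worth 0.76 × 1.8 = 1.368 now; the licensor offers that and keeps 28.632.

28.63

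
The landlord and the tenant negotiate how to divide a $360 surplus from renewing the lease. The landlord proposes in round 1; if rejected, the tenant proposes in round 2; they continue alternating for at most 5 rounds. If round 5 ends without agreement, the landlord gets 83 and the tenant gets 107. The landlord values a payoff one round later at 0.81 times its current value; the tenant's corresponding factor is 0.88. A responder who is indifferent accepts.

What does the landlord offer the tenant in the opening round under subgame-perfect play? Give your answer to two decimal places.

Round 5 (the landlord proposes): the tenant gets 107 if talks fail, so the landlord offers 107 and keeps 253.
Round 4 (the tenant proposes): the landlord can get 253 next round, worth 0.81 × 253 = 204.93 now. The tenant offers 204.93 and keeps 360 − 204.93 = 155.07.
Round 3 (the landlord proposes): the tenant can get 155.07 next round, worth 0.88 × 155.07 = 136.4616 now; the landlord offers that and keeps 223.5384.
Round 2 (the tenant proposes): the landlord can get 223.5384 next round, worth 0.81 × 223.5384 = 181.066104 now; the tenant offers that and keeps 178.933896.
Round 1 (the landlord proposes): the tenant can get 178.933896 next round, worth 0.88 × 178.933896 = 157.46182848 now. The landlord offers 157.46182848 and keeps 360 − 157.46182848 = 202.53817152.

157.46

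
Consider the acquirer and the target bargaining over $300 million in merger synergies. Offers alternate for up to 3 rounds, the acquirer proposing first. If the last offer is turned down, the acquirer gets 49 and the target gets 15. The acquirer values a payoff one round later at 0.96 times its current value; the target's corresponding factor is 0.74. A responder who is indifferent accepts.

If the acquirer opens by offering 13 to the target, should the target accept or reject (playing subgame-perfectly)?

Work out the target's continuation value if the offer is rejected.
Round 3 (the acquirer proposes): the target gets 15 if talks fail, so the acquirer offers 15 and keeps 285.
Round 2 (the target proposes): the acquirer can get 285 next round, worth 0.96 × 285 = 273.6 now. The target offers 273.6 and keeps 300 − 273.6 = 26.4.
So by rejecting in round 1, the target gets 26.4 next round, worth 0.74 × 26.4 = 19.536 now.
Offer 13 < 19.536, so the target rejects.

Reject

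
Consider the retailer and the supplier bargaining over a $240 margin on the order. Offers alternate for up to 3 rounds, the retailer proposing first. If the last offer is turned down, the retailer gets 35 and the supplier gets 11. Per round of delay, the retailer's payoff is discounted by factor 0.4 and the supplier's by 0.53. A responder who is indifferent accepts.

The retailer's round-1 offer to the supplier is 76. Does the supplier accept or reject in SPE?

Reject

Round 3 (the retailer proposes): the supplier gets 11 if talks fail, so the retailer offers 11 and keeps 229.
Round 2 (the supplier proposes): the retailer can get 229 next round, worth 0.4 × 229 = 91.6 now; the supplier offers that and keeps 148.4.
So by rejecting in round 1, the supplier gets 148.4 next round, worth 0.53 × 148.4 = 78.652 now.
Offer 76 < 78.652, so the supplier rejects.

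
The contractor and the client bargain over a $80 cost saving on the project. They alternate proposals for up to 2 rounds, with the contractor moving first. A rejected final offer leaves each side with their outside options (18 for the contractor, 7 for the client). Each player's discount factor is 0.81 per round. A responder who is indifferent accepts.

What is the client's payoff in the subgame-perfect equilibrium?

50.22

Work backward from the last round.
Round 2 (the client proposes): the contractor gets 18 if talks fail, so the client offers 18 and keeps 62.
Round 1 (the contractor proposes): the client can get 62 next round, worth 0.81 × 62 = 50.22 now. The contractor offers 50.22 and keeps 80 − 50.22 = 29.78.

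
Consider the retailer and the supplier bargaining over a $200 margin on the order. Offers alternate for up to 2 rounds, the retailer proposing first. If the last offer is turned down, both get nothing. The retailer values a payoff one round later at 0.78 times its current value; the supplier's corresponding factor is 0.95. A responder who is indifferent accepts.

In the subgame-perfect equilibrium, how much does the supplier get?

190

Round 2 (the supplier proposes): the retailer will accept anything ≥ 0, so the supplier offers 0 and keeps 200.
Round 1 (the retailer proposes): the supplier can get 200 next round, worth 0.95 × 200 = 190 now. The retailer offers 190 and keeps 200 − 190 = 10.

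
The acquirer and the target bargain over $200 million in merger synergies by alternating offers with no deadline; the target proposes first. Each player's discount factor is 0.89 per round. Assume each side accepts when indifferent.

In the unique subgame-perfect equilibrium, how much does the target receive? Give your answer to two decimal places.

Let x be the target's share when the target proposes and y be the acquirer's share when the acquirer proposes.
The acquirer accepts iff offered ≥ 0.89·y, so x = 200 − 0.89y. Symmetrically y = 200 − 0.89x.
Substituting: x = 200 − 0.89(200 − 0.89x), giving x(1 − 0.89·0.89) = 200(1 − 0.89).
So x = 200 × 0.11 / 0.2079 ≈ 105.8201, and the acquirer receives 200 − x ≈ 94.1799.

105.82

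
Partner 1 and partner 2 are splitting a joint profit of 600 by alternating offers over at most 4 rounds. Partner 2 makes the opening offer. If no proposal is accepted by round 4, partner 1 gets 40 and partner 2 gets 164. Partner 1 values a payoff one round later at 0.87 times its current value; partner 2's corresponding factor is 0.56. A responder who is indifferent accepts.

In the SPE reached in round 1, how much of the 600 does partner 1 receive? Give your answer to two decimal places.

414.48

By backward induction:
Round 4 (partner 1 proposes): partner 2 gets 164 if talks fail, so partner 1 offers 164 and keeps 436.
Round 3 (partner 2 proposes): partner 1 can get 436 next round, worth 0.87 × 436 = 379.32 now; partner 2 offers that and keeps 220.68.
Round 2 (partner 1 proposes): partner 2 can get 220.68 next round, worth 0.56 × 220.68 = 123.5808 now; partner 1 offers that and keeps 476.4192.
Round 1 (partner 2 proposes): partner 1 can get 476.4192 next round, worth 0.87 × 476.4192 = 414.484704 now; partner 2 offers that and keeps 185.515296.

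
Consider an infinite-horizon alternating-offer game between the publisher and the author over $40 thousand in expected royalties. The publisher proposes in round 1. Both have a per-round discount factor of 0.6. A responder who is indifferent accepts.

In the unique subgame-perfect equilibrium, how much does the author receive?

15

In a stationary SPE each proposer offers the other exactly their discounted continuation value.
If the publisher keeps x when proposing and the author keeps y when proposing, then x = 40 − 0.6y and y = 40 − 0.6x.
Solving: x = 40(1 − 0.6) / (1 − 0.6·0.6) = 16 / 0.64 = 25.
The author gets 40 − 25 = 15.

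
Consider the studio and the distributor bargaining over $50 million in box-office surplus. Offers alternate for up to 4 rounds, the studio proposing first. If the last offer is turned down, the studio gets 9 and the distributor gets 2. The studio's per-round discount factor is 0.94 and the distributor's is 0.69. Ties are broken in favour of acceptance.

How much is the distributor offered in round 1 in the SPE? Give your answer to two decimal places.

By backward induction:
Round 4 (the distributor proposes): the studio gets 9 if talks fail, so the distributor offers 9 and keeps 41.
Round 3 (the studio proposes): the distributor can get 41 next round, worth 0.69 × 41 = 28.29 now, so the studio offers 28.29, keeping 21.71.
Round 2 (the distributor proposes): the studio can get 21.71 next round, worth 0.94 × 21.71 = 20.4074 now, so the distributor offers 20.4074, keeping 29.5926.
Round 1 (the studio proposes): the distributor can get 29.5926 next round, worth 0.69 × 29.5926 = 20.418894 now; the studio offers that and keeps 29.581106.

20.42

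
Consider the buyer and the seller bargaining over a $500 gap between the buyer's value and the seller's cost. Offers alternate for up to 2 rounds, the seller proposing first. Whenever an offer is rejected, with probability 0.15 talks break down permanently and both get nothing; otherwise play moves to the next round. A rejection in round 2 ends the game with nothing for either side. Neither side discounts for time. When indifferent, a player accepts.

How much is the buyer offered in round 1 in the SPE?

Round 2 (the buyer proposes): the seller will accept anything ≥ 0, so the buyer offers 0 and keeps 500.
Round 1 (the seller proposes): rejecting gives the buyer an expected 0.85 × 500 = 425, so the seller offers 425, keeping 75.

425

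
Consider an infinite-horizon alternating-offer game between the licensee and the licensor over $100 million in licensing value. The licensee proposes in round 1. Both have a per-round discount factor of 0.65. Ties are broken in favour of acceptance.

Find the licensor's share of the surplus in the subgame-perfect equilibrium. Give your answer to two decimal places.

Let x be the licensee's share when the licensee proposes and y be the licensor's share when the licensor proposes.
The licensor accepts iff offered ≥ 0.65·y, so x = 100 − 0.65y. Symmetrically y = 100 − 0.65x.
Substituting: x = 100 − 0.65(100 − 0.65x), giving x(1 − 0.65·0.65) = 100(1 − 0.65).
So x = 100 × 0.35 / 0.5775 ≈ 60.6061, and the licensor receives 100 − x ≈ 39.3939.

39.39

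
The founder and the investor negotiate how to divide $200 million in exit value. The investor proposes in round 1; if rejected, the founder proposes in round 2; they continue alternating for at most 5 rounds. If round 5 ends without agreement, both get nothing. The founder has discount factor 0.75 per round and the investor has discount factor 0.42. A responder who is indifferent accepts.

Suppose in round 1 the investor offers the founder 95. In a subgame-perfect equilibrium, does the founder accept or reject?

Reject

Round 5 (the investor proposes): rejection yields 0 for the founder; the investor offers 0 and keeps 200.
Round 4 (the founder proposes): the investor can get 200 next round, worth 0.42 × 200 = 84 now. The founder offers 84 and keeps 200 − 84 = 116.
Round 3 (the investor proposes): the founder can get 116 next round, worth 0.75 × 116 = 87 now; the investor offers that and keeps 113.
Round 2 (the founder proposes): the investor can get 113 next round, worth 0.42 × 113 = 47.46 now; the founder offers that and keeps 152.54.
So by rejecting in round 1, the founder gets 152.54 next round, worth 0.75 × 152.54 = 114.405 now.
Offer 95 < 114.405, so the founder rejects.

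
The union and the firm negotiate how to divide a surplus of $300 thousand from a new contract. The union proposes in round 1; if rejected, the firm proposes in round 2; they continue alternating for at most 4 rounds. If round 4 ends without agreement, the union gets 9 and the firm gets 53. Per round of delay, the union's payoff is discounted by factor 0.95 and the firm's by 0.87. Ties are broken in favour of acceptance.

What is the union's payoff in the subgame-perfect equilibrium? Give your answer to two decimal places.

77.70

Round 4 (the firm proposes): the union gets 9 if talks fail, so the firm offers 9 and keeps 291.
Round 3 (the union proposes): the firm can get 291 next round, worth 0.87 × 291 = 253.17 now. The union offers 253.17 and keeps 300 − 253.17 = 46.83.
Round 2 (the firm proposes): the union can get 46.83 next round, worth 0.95 × 46.83 = 44.4885 now. The firm offers 44.4885 and keeps 300 − 44.4885 = 255.5115.
Round 1 (the union proposes): the firm can get 255.5115 next round, worth 0.87 × 255.5115 = 222.295005 now, so the union offers 222.295005, keeping 77.704995.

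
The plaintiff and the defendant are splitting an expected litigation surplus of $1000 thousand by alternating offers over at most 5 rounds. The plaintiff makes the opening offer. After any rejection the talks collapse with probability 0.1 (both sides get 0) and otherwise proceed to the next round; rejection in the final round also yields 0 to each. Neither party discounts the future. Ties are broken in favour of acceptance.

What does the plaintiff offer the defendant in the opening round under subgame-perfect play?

Round 5 (the plaintiff proposes): the defendant will accept anything ≥ 0, so the plaintiff offers 0 and keeps 1000.
Round 4 (the defendant proposes): rejecting gives the plaintiff an expected 0.9 × 1000 = 900; the defendant offers that and keeps 100.
Round 3 (the plaintiff proposes): rejecting gives the defendant an expected 0.9 × 100 = 90. The plaintiff offers 90 and keeps 1000 − 90 = 910.
Round 2 (the defendant proposes): rejecting gives the plaintiff an expected 0.9 × 910 = 819, so the defendant offers 819, keeping 181.
Round 1 (the plaintiff proposes): rejecting gives the defendant an expected 0.9 × 181 = 162.9; the plaintiff offers that and keeps 837.1.

162.9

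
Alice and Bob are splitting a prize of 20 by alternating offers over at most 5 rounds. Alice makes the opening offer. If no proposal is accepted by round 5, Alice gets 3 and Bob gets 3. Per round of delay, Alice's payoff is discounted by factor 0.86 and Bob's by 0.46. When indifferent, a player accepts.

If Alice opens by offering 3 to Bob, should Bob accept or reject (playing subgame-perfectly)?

Work out Bob's continuation value if the offer is rejected.
Round 5 (Alice proposes): Bob gets 3 if talks fail, so Alice offers 3 and keeps 17.
Round 4 (Bob proposes): Alice can get 17 next round, worth 0.86 × 17 = 14.62 now, so Bob offers 14.62, keeping 5.38.
Round 3 (Alice proposes): Bob can get 5.38 next round, worth 0.46 × 5.38 = 2.4748 now; Alice offers that and keeps 17.5252.
Round 2 (Bob proposes): Alice can get 17.5252 next round, worth 0.86 × 17.5252 = 15.071672 now, so Bob offers 15.071672, keeping 4.928328.
So by rejecting in round 1, Bob gets 4.928328 next round, worth 0.46 × 4.928328 = 2.26703088 now.
Offer 3 ≥ 2.26703088, so Bob accepts.

Accept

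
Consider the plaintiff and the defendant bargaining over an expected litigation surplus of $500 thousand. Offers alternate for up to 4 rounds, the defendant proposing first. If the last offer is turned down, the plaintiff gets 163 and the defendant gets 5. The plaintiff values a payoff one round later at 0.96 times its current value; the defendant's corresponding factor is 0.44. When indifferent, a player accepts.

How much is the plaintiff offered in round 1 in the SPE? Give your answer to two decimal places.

Round 4 (the plaintiff proposes): the defendant gets 5 if talks fail, so the plaintiff offers 5 and keeps 495.
Round 3 (the defendant proposes): the plaintiff can get 495 next round, worth 0.96 × 495 = 475.2 now. The defendant offers 475.2 and keeps 500 − 475.2 = 24.8.
Round 2 (the plaintiff proposes): the defendant can get 24.8 next round, worth 0.44 × 24.8 = 10.912 now, so the plaintiff offers 10.912, keeping 489.088.
Round 1 (the defendant proposes): the plaintiff can get 489.088 next round, worth 0.96 × 489.088 = 469.52448 now. The defendant offers 469.52448 and keeps 500 − 469.52448 = 30.47552.

469.52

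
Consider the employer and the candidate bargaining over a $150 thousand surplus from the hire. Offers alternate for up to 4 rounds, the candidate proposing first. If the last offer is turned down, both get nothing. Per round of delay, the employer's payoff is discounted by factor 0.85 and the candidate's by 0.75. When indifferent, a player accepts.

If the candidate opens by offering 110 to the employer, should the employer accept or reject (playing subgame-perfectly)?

Reject

Round 4 (the employer proposes): the candidate will accept anything ≥ 0, so the employer offers 0 and keeps 150.
Round 3 (the candidate proposes): the employer can get 150 next round, worth 0.85 × 150 = 127.5 now, so the candidate offers 127.5, keeping 22.5.
Round 2 (the employer proposes): the candidate can get 22.5 next round, worth 0.75 × 22.5 = 16.875 now, so the employer offers 16.875, keeping 133.125.
So by rejecting in round 1, the employer gets 133.125 next round, worth 0.85 × 133.125 = 113.15625 now.
Offer 110 < 113.15625, so the employer rejects.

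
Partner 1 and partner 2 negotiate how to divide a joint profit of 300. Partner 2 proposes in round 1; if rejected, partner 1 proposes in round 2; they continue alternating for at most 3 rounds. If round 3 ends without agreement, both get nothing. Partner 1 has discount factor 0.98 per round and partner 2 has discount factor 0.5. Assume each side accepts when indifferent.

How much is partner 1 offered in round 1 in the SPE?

Round 3 (partner 2 proposes): partner 1 will accept anything ≥ 0, so partner 2 offers 0 and keeps 300.
Round 2 (partner 1 proposes): partner 2 can get 300 next round, worth 0.5 × 300 = 150 now. Partner 1 offers 150 and keeps 300 − 150 = 150.
Round 1 (partner 2 proposes): partner 1 can get 150 next round, worth 0.98 × 150 = 147 now. Partner 2 offers 147 and keeps 300 − 147 = 153.

147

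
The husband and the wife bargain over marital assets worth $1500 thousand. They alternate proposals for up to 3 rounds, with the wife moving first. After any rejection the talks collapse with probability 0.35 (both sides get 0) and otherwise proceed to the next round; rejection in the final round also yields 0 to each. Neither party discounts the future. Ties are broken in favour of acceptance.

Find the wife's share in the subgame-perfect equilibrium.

Round 3 (the wife proposes): rejection yields 0 for the husband; the wife offers 0 and keeps 1500.
Round 2 (the husband proposes): rejecting gives the wife an expected 0.65 × 1500 = 975; the husband offers that and keeps 525.
Round 1 (the wife proposes): rejecting gives the husband an expected 0.65 × 525 = 341.25. The wife offers 341.25 and keeps 1500 − 341.25 = 1158.75.

1158.75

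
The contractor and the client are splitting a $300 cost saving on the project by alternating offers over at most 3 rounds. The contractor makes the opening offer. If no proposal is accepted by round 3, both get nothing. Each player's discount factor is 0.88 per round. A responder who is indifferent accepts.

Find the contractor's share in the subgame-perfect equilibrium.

Work backward from the last round.
Round 3 (the contractor proposes): rejection yields 0 for the client; the contractor offers 0 and keeps 300.
Round 2 (the client proposes): the contractor can get 300 next round, worth 0.88 × 300 = 264 now. The client offers 264 and keeps 300 − 264 = 36.
Round 1 (the contractor proposes): the client can get 36 next round, worth 0.88 × 36 = 31.68 now; the contractor offers that and keeps 268.32.

268.32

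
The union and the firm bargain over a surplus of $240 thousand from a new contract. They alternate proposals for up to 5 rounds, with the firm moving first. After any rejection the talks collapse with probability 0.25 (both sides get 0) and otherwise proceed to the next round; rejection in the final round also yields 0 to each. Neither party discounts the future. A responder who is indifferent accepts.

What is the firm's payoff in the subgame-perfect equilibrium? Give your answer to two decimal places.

169.69

By backward induction:
Round 5 (the firm proposes): the union will accept anything ≥ 0, so the firm offers 0 and keeps 240.
Round 4 (the union proposes): rejecting gives the firm an expected 0.75 × 240 = 180. The union offers 180 and keeps 240 − 180 = 60.
Round 3 (the firm proposes): rejecting gives the union an expected 0.75 × 60 = 45, so the firm offers 45, keeping 195.
Round 2 (the union proposes): rejecting gives the firm an expected 0.75 × 195 = 146.25, so the union offers 146.25, keeping 93.75.
Round 1 (the firm proposes): rejecting gives the union an expected 0.75 × 93.75 = 70.3125, so the firm offers 70.3125, keeping 169.6875.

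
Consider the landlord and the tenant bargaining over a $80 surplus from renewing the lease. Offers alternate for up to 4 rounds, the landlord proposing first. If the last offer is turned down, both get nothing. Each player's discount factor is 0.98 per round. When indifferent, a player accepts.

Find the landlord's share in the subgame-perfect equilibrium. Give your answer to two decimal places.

Round 4 (the tenant proposes): rejection yields 0 for the landlord; the tenant offers 0 and keeps 80.
Round 3 (the landlord proposes): the tenant can get 80 next round, worth 0.98 × 80 = 78.4 now; the landlord offers that and keeps 1.6.
Round 2 (the tenant proposes): the landlord can get 1.6 next round, worth 0.98 × 1.6 = 1.568 now; the tenant offers that and keeps 78.432.
Round 1 (the landlord proposes): the tenant can get 78.432 next round, worth 0.98 × 78.432 = 76.86336 now. The landlord offers 76.86336 and keeps 80 − 76.86336 = 3.13664.

3.14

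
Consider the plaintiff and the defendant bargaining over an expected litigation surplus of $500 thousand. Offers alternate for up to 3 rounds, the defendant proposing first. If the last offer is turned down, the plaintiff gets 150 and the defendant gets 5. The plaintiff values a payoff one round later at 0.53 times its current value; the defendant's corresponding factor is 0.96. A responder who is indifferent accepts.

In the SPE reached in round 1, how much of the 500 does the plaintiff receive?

86.92

Work backward from the last round.
Round 3 (the defendant proposes): the plaintiff gets 150 if talks fail, so the defendant offers 150 and keeps 350.
Round 2 (the plaintiff proposes): the defendant can get 350 next round, worth 0.96 × 350 = 336 now. The plaintiff offers 336 and keeps 500 − 336 = 164.
Round 1 (the defendant proposes): the plaintiff can get 164 next round, worth 0.53 × 164 = 86.92 now, so the defendant offers 86.92, keeping 413.08.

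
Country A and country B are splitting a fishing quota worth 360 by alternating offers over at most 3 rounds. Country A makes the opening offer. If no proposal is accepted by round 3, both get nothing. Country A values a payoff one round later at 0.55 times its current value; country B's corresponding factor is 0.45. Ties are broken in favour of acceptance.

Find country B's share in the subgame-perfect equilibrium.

72.9

Solve by backward induction from round 3.
Round 3 (country A proposes): country B will accept anything ≥ 0, so country A offers 0 and keeps 360.
Round 2 (country B proposes): country A can get 360 next round, worth 0.55 × 360 = 198 now; country B offers that and keeps 162.
Round 1 (country A proposes): country B can get 162 next round, worth 0.45 × 162 = 72.9 now; country A offers that and keeps 287.1.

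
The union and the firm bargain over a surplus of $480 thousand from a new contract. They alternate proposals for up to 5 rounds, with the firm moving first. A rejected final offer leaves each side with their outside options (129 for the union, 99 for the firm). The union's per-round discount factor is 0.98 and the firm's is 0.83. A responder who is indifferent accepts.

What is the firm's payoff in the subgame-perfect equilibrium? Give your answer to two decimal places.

Round 5 (the firm proposes): the union gets 129 if talks fail, so the firm offers 129 and keeps 351.
Round 4 (the union proposes): the firm can get 351 next round, worth 0.83 × 351 = 291.33 now, so the union offers 291.33, keeping 188.67.
Round 3 (the firm proposes): the union can get 188.67 next round, worth 0.98 × 188.67 = 184.8966 now, so the firm offers 184.8966, keeping 295.1034.
Round 2 (the union proposes): the firm can get 295.1034 next round, worth 0.83 × 295.1034 = 244.935822 now; the union offers that and keeps 235.064178.
Round 1 (the firm proposes): the union can get 235.064178 next round, worth 0.98 × 235.064178 = 230.36289444 now; the firm offers that and keeps 249.63710556.

249.64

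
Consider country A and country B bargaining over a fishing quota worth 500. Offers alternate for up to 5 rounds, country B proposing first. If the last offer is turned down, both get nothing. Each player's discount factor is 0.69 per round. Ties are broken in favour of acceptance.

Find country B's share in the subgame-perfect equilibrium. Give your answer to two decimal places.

342.13

Round 5 (country B proposes): country A will accept anything ≥ 0, so country B offers 0 and keeps 500.
Round 4 (country A proposes): country B can get 500 next round, worth 0.69 × 500 = 345 now. Country A offers 345 and keeps 500 − 345 = 155.
Round 3 (country B proposes): country A can get 155 next round, worth 0.69 × 155 = 106.95 now; country B offers that and keeps 393.05.
Round 2 (country A proposes): country B can get 393.05 next round, worth 0.69 × 393.05 = 271.2045 now; country A offers that and keeps 228.7955.
Round 1 (country B proposes): country A can get 228.7955 next round, worth 0.69 × 228.7955 = 157.868895 now. Country B offers 157.868895 and keeps 500 − 157.868895 = 342.131105.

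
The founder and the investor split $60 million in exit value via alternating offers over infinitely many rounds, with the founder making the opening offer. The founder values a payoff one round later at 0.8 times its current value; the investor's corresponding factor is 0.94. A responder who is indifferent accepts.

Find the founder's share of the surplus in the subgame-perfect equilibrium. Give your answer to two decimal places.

14.52

In a stationary SPE each proposer offers the other exactly their discounted continuation value.
If the founder keeps x when proposing and the investor keeps y when proposing, then x = 60 − 0.94y and y = 60 − 0.8x.
Solving: x = 60(1 − 0.94) / (1 − 0.8·0.94) = 3.6 / 0.248 ≈ 14.5161.
The investor gets 60 − 14.5161 ≈ 45.4839.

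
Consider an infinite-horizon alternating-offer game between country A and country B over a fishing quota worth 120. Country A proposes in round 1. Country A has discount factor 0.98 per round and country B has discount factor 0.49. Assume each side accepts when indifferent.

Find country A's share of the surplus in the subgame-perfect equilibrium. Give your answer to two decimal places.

When country A proposes, country B accepts any offer worth at least 0.49 times what country B would get by proposing next round; and vice versa.
This gives x = 120 − 0.49y and y = 120 − 0.98x, where x and y are each side's share when it proposes.
Hence (1 − 0.49·0.98)x = 120(1 − 0.49), i.e. 0.5198·x = 61.2.
x ≈ 117.7376; country B's share is 120 − x ≈ 2.2624.

117.74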